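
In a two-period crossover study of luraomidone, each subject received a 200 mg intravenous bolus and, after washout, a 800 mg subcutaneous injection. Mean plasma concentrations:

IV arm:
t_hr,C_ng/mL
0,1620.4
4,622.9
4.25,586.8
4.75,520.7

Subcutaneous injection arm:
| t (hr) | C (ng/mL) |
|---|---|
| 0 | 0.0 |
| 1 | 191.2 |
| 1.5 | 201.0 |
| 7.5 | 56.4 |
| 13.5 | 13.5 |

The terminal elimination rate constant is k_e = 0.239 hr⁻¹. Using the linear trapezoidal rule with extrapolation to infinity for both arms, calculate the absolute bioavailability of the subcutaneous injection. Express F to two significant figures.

Trapezoidal AUC_0→4.75 (IV):
  [0→4]: (1620.4+622.9)/2 × 4 = 4486.6
  [4→4.25]: (622.9+586.8)/2 × 0.25 = 151.2125
  [4.25→4.75]: (586.8+520.7)/2 × 0.5 = 276.875
  Sum = 4914.6875 ng/mL·hr
IV tail: 520.7/0.239 = 2178.661; AUC_iv,0→∞ = 4914.6875 + 2178.661 = 7093.3485 ng/mL·hr
Trapezoidal AUC_0→13.5 (subcutaneous injection):
  [0→1]: (0.0+191.2)/2 × 1 = 95.6
  [1→1.5]: (191.2+201.0)/2 × 0.5 = 98.05
  [1.5→7.5]: (201.0+56.4)/2 × 6 = 772.2
  [7.5→13.5]: (56.4+13.5)/2 × 6 = 209.7
  Sum = 1175.55 ng/mL·hr
subcutaneous injection tail: 13.5/0.239 = 56.485; AUC_ev,0→∞ = 1175.55 + 56.485 = 1232.035 ng/mL·hr
F = (AUC_ev/D_ev)/(AUC_iv/D_iv) = (1232.035/800)/(7093.3485/200) = 1.54004/35.4667 = 0.0434

F = 0.043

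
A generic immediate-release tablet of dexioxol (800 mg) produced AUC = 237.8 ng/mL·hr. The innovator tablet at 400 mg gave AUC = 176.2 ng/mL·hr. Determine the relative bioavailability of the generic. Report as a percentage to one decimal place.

F_rel = (AUC_test/D_test) / (AUC_ref/D_ref)
      = (237.8/800) / (176.2/400)
      = 0.29725 / 0.4405 = 0.6748 = 67.48%

F_rel = 67.5%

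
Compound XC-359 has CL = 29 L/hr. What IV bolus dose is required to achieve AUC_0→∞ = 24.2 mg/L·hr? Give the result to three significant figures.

Dose = 702 mg

Dose_iv = CL × AUC_0→∞
     = 29 × 24.2 = 701.8 mg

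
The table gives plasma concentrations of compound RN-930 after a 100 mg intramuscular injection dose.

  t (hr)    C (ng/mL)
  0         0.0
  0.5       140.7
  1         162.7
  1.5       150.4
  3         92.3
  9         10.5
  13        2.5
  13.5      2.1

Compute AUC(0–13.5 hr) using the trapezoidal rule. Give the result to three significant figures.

AUC = 707 ng/mL·hr

Trapezoidal AUC_0→13.5:
  [0→0.5]: (0.0+140.7)/2 × 0.5 = 35.175
  [0.5→1]: (140.7+162.7)/2 × 0.5 = 75.85
  [1→1.5]: (162.7+150.4)/2 × 0.5 = 78.275
  [1.5→3]: (150.4+92.3)/2 × 1.5 = 182.025
  [3→9]: (92.3+10.5)/2 × 6 = 308.4
  [9→13]: (10.5+2.5)/2 × 4 = 26.0
  [13→13.5]: (2.5+2.1)/2 × 0.5 = 1.15
  Sum = 706.875 ng/mL·hr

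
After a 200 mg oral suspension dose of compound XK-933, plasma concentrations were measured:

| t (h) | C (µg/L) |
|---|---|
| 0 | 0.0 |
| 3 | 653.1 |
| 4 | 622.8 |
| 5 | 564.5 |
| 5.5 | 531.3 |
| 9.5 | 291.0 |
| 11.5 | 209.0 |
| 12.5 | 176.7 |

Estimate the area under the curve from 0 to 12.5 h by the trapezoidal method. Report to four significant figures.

AUC = 4823 µg/L·h

Trapezoidal AUC_0→12.5:
  [0→3]: (0.0+653.1)/2 × 3 = 979.65
  [3→4]: (653.1+622.8)/2 × 1 = 637.95
  [4→5]: (622.8+564.5)/2 × 1 = 593.65
  [5→5.5]: (564.5+531.3)/2 × 0.5 = 273.95
  [5.5→9.5]: (531.3+291.0)/2 × 4 = 1644.6
  [9.5→11.5]: (291.0+209.0)/2 × 2 = 500.0
  [11.5→12.5]: (209.0+176.7)/2 × 1 = 192.85
  Sum = 4822.65 µg/L·h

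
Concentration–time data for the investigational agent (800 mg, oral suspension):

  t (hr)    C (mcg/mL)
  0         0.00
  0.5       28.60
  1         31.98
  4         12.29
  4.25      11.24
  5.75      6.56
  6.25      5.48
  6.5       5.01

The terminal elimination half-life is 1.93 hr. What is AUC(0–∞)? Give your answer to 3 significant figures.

Trapezoidal AUC_0→6.5:
  [0→0.5]: (0.00+28.60)/2 × 0.5 = 7.15
  [0.5→1]: (28.60+31.98)/2 × 0.5 = 15.145
  [1→4]: (31.98+12.29)/2 × 3 = 66.405
  [4→4.25]: (12.29+11.24)/2 × 0.25 = 2.94125
  [4.25→5.75]: (11.24+6.56)/2 × 1.5 = 13.35
  [5.75→6.25]: (6.56+5.48)/2 × 0.5 = 3.01
  [6.25→6.5]: (5.48+5.01)/2 × 0.25 = 1.31125
  Sum = 109.3125 mcg/mL·hr
k_e = ln2 / t½ = 0.693147 / 1.93 = 0.3591 hr^-1
Extrapolated tail: C_last / k_e = 5.01 / 0.3591 = 13.952
AUC_0→∞ = 109.3125 + 13.952 = 123.2645 mcg/mL·hr

AUC = 123 mcg/mL·hr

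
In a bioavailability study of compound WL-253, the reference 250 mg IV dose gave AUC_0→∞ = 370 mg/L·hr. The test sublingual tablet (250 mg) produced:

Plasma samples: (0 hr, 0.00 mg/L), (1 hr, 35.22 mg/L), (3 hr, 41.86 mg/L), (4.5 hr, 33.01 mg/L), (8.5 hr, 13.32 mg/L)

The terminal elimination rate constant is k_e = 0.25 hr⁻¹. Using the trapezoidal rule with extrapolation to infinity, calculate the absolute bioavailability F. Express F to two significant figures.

F = 0.80

Trapezoidal AUC_0→8.5 (sublingual tablet):
  [0→1]: (0.00+35.22)/2 × 1 = 17.61
  [1→3]: (35.22+41.86)/2 × 2 = 77.08
  [3→4.5]: (41.86+33.01)/2 × 1.5 = 56.1525
  [4.5→8.5]: (33.01+13.32)/2 × 4 = 92.66
  Sum = 243.5025 mg/L·hr
Tail: C_last/k_e = 13.32/0.25 = 53.280
AUC_0→∞ (sublingual tablet) = 243.5025 + 53.280 = 296.7825 mg/L·hr
F = (AUC_ev/D_ev)/(AUC_iv/D_iv) = (296.7825/250)/(370/250) = 1.18713/1.48 = 0.8021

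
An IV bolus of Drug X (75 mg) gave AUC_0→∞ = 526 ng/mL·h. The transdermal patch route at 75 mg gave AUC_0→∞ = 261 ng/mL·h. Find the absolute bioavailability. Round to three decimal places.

F = 0.496

F = (AUC_ev / D_ev) / (AUC_iv / D_iv)
  = (261/75) / (526/75)
  = 3.48 / 7.01333 = 0.4962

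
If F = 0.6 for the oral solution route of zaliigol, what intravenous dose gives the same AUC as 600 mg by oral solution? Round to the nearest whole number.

Systemic exposure from an extravascular dose = F × D_ev, so the equivalent IV dose is F × D_ev.
D_iv = F × D_ev = 0.6 × 600 = 360 mg

D_iv = 360 mg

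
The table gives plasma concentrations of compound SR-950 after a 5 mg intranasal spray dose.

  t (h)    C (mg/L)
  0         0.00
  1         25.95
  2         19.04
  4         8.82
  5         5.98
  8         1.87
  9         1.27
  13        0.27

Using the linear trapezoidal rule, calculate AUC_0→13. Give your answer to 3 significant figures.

Trapezoidal AUC_0→13:
  [0→1]: (0.00+25.95)/2 × 1 = 12.975
  [1→2]: (25.95+19.04)/2 × 1 = 22.495
  [2→4]: (19.04+8.82)/2 × 2 = 27.86
  [4→5]: (8.82+5.98)/2 × 1 = 7.4
  [5→8]: (5.98+1.87)/2 × 3 = 11.775
  [8→9]: (1.87+1.27)/2 × 1 = 1.57
  [9→13]: (1.27+0.27)/2 × 4 = 3.08
  Sum = 87.155 mg/L·h

AUC = 87.2 mg/L·h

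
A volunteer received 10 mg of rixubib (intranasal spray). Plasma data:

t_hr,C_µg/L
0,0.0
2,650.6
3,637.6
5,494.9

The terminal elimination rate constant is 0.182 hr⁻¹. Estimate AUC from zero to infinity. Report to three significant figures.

Trapezoidal AUC_0→5:
  [0→2]: (0.0+650.6)/2 × 2 = 650.6
  [2→3]: (650.6+637.6)/2 × 1 = 644.1
  [3→5]: (637.6+494.9)/2 × 2 = 1132.5
  Sum = 2427.2 µg/L·hr
Extrapolated tail: C_last / k_e = 494.9 / 0.182 = 2719.231
AUC_0→∞ = 2427.2 + 2719.231 = 5146.431 µg/L·hr

AUC = 5150 µg/L·hr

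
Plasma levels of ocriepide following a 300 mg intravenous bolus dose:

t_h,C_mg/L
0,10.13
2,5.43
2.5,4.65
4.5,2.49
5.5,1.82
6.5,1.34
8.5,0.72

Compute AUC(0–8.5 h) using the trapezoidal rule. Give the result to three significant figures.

AUC = 31.0 mg/L·h

Trapezoidal AUC_0→8.5:
  [0→2]: (10.13+5.43)/2 × 2 = 15.56
  [2→2.5]: (5.43+4.65)/2 × 0.5 = 2.52
  [2.5→4.5]: (4.65+2.49)/2 × 2 = 7.14
  [4.5→5.5]: (2.49+1.82)/2 × 1 = 2.155
  [5.5→6.5]: (1.82+1.34)/2 × 1 = 1.58
  [6.5→8.5]: (1.34+0.72)/2 × 2 = 2.06
  Sum = 31.015 mg/L·h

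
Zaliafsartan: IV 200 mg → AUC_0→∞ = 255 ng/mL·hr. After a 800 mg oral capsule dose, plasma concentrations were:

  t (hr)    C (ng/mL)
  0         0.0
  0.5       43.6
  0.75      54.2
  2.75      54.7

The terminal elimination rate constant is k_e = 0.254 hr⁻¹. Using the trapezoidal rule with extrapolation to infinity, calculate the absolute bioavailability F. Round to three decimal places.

F = 0.341

Trapezoidal AUC_0→2.75 (oral capsule):
  [0→0.5]: (0.0+43.6)/2 × 0.5 = 10.9
  [0.5→0.75]: (43.6+54.2)/2 × 0.25 = 12.225
  [0.75→2.75]: (54.2+54.7)/2 × 2 = 108.9
  Sum = 132.025 ng/mL·hr
Tail: C_last/k_e = 54.7/0.254 = 215.354
AUC_0→∞ (oral capsule) = 132.025 + 215.354 = 347.379 ng/mL·hr
F = (AUC_ev/D_ev)/(AUC_iv/D_iv) = (347.379/800)/(255/200) = 0.43422375/1.275 = 0.3406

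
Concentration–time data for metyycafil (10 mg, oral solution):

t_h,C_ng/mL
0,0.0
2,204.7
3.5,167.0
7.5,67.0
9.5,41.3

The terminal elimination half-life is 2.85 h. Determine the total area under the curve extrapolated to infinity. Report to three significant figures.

Trapezoidal AUC_0→9.5:
  [0→2]: (0.0+204.7)/2 × 2 = 204.7
  [2→3.5]: (204.7+167.0)/2 × 1.5 = 278.775
  [3.5→7.5]: (167.0+67.0)/2 × 4 = 468.0
  [7.5→9.5]: (67.0+41.3)/2 × 2 = 108.3
  Sum = 1059.775 ng/mL·h
k_e = ln2 / t½ = 0.693147 / 2.85 = 0.2432 h^-1
Extrapolated tail: C_last / k_e = 41.3 / 0.2432 = 169.819
AUC_0→∞ = 1059.775 + 169.819 = 1229.594 ng/mL·h

AUC = 1230 ng/mL·h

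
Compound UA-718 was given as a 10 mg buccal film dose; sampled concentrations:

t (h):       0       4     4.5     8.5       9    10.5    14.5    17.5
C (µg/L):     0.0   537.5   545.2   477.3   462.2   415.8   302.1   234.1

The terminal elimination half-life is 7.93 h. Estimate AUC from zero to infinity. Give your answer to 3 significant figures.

AUC = 9200 µg/L·h

Trapezoidal AUC_0→17.5:
  [0→4]: (0.0+537.5)/2 × 4 = 1075.0
  [4→4.5]: (537.5+545.2)/2 × 0.5 = 270.675
  [4.5→8.5]: (545.2+477.3)/2 × 4 = 2045.0
  [8.5→9]: (477.3+462.2)/2 × 0.5 = 234.875
  [9→10.5]: (462.2+415.8)/2 × 1.5 = 658.5
  [10.5→14.5]: (415.8+302.1)/2 × 4 = 1435.8
  [14.5→17.5]: (302.1+234.1)/2 × 3 = 804.3
  Sum = 6524.15 µg/L·h
k_e = ln2 / t½ = 0.693147 / 7.93 = 0.0874 h^-1
Extrapolated tail: C_last / k_e = 234.1 / 0.0874 = 2678.490
AUC_0→∞ = 6524.15 + 2678.490 = 9202.64 µg/L·h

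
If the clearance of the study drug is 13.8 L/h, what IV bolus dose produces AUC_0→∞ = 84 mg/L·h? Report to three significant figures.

Dose = 1160 mg

Dose_iv = CL × AUC_0→∞
     = 13.8 × 84 = 1159.2 mg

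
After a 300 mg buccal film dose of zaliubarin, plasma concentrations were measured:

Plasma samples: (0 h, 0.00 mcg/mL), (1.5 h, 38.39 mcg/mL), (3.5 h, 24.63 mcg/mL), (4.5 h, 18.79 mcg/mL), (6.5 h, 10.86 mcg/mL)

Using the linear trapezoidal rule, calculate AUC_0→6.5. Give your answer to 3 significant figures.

Trapezoidal AUC_0→6.5:
  [0→1.5]: (0.00+38.39)/2 × 1.5 = 28.7925
  [1.5→3.5]: (38.39+24.63)/2 × 2 = 63.02
  [3.5→4.5]: (24.63+18.79)/2 × 1 = 21.71
  [4.5→6.5]: (18.79+10.86)/2 × 2 = 29.65
  Sum = 143.1725 mcg/mL·h

AUC = 143 mcg/mL·h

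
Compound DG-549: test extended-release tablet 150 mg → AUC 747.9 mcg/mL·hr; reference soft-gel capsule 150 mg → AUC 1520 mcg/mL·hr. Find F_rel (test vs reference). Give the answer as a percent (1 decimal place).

F_rel = (AUC_test/D_test) / (AUC_ref/D_ref)
      = (747.9/150) / (1520/150)
      = 4.986 / 10.1333 = 0.4920 = 49.20%

F_rel = 49.2%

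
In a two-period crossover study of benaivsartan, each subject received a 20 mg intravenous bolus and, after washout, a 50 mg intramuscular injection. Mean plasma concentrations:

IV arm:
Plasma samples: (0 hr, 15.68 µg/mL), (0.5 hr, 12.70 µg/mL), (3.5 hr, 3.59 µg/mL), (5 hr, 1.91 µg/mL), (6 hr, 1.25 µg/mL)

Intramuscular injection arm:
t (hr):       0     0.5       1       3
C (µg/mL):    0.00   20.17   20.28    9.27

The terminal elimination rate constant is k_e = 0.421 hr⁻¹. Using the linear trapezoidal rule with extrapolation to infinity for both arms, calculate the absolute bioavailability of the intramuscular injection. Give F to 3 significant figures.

Trapezoidal AUC_0→6 (IV):
  [0→0.5]: (15.68+12.70)/2 × 0.5 = 7.095
  [0.5→3.5]: (12.70+3.59)/2 × 3 = 24.435
  [3.5→5]: (3.59+1.91)/2 × 1.5 = 4.125
  [5→6]: (1.91+1.25)/2 × 1 = 1.58
  Sum = 37.235 µg/mL·hr
IV tail: 1.25/0.421 = 2.969; AUC_iv,0→∞ = 37.235 + 2.969 = 40.204 µg/mL·hr
Trapezoidal AUC_0→3 (intramuscular injection):
  [0→0.5]: (0.00+20.17)/2 × 0.5 = 5.0425
  [0.5→1]: (20.17+20.28)/2 × 0.5 = 10.1125
  [1→3]: (20.28+9.27)/2 × 2 = 29.55
  Sum = 44.705 µg/mL·hr
intramuscular injection tail: 9.27/0.421 = 22.019; AUC_ev,0→∞ = 44.705 + 22.019 = 66.724 µg/mL·hr
F = (AUC_ev/D_ev)/(AUC_iv/D_iv) = (66.724/50)/(40.204/20) = 1.33448/2.0102 = 0.6639

F = 0.664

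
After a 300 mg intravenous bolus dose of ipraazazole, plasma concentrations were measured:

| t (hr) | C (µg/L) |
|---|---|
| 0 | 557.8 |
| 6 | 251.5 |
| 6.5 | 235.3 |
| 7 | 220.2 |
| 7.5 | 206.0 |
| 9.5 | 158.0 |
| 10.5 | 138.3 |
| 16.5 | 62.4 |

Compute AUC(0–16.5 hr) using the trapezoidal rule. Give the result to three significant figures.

Trapezoidal AUC_0→16.5:
  [0→6]: (557.8+251.5)/2 × 6 = 2427.9
  [6→6.5]: (251.5+235.3)/2 × 0.5 = 121.7
  [6.5→7]: (235.3+220.2)/2 × 0.5 = 113.875
  [7→7.5]: (220.2+206.0)/2 × 0.5 = 106.55
  [7.5→9.5]: (206.0+158.0)/2 × 2 = 364.0
  [9.5→10.5]: (158.0+138.3)/2 × 1 = 148.15
  [10.5→16.5]: (138.3+62.4)/2 × 6 = 602.1
  Sum = 3884.275 µg/L·hr

AUC = 3880 µg/L·hr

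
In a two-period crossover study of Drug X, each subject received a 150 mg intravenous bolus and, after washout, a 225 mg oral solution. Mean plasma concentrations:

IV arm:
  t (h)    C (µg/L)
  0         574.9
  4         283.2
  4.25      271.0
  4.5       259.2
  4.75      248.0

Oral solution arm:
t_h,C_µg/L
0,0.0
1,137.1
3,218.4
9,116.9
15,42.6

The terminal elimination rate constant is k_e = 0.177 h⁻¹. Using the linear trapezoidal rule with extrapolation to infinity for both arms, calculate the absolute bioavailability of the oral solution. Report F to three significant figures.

F = 0.432

Trapezoidal AUC_0→4.75 (IV):
  [0→4]: (574.9+283.2)/2 × 4 = 1716.2
  [4→4.25]: (283.2+271.0)/2 × 0.25 = 69.275
  [4.25→4.5]: (271.0+259.2)/2 × 0.25 = 66.275
  [4.5→4.75]: (259.2+248.0)/2 × 0.25 = 63.4
  Sum = 1915.15 µg/L·h
IV tail: 248.0/0.177 = 1401.130; AUC_iv,0→∞ = 1915.15 + 1401.130 = 3316.28 µg/L·h
Trapezoidal AUC_0→15 (oral solution):
  [0→1]: (0.0+137.1)/2 × 1 = 68.55
  [1→3]: (137.1+218.4)/2 × 2 = 355.5
  [3→9]: (218.4+116.9)/2 × 6 = 1005.9
  [9→15]: (116.9+42.6)/2 × 6 = 478.5
  Sum = 1908.45 µg/L·h
oral solution tail: 42.6/0.177 = 240.678; AUC_ev,0→∞ = 1908.45 + 240.678 = 2149.128 µg/L·h
F = (AUC_ev/D_ev)/(AUC_iv/D_iv) = (2149.128/225)/(3316.28/150) = 9.55168/22.1085 = 0.4320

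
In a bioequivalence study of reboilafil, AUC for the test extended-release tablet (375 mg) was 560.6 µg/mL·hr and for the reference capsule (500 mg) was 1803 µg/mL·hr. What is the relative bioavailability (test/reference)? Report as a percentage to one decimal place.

F_rel = 41.5%

F_rel = (AUC_test/D_test) / (AUC_ref/D_ref)
      = (560.6/375) / (1803/500)
      = 1.49493 / 3.606 = 0.4146 = 41.46%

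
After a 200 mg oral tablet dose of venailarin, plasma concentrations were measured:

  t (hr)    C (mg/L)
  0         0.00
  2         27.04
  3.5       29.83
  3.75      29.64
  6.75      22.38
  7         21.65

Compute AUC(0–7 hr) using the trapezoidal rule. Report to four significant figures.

AUC = 160.7 mg/L·hr

Trapezoidal AUC_0→7:
  [0→2]: (0.00+27.04)/2 × 2 = 27.04
  [2→3.5]: (27.04+29.83)/2 × 1.5 = 42.6525
  [3.5→3.75]: (29.83+29.64)/2 × 0.25 = 7.43375
  [3.75→6.75]: (29.64+22.38)/2 × 3 = 78.03
  [6.75→7]: (22.38+21.65)/2 × 0.25 = 5.50375
  Sum = 160.66 mg/L·hr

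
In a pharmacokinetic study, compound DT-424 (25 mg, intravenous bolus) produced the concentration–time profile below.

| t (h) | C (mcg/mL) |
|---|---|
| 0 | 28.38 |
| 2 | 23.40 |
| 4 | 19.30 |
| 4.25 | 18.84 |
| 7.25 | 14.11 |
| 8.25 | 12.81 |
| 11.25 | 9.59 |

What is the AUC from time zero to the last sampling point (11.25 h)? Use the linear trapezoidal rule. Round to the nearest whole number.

Trapezoidal AUC_0→11.25:
  [0→2]: (28.38+23.40)/2 × 2 = 51.78
  [2→4]: (23.40+19.30)/2 × 2 = 42.7
  [4→4.25]: (19.30+18.84)/2 × 0.25 = 4.7675
  [4.25→7.25]: (18.84+14.11)/2 × 3 = 49.425
  [7.25→8.25]: (14.11+12.81)/2 × 1 = 13.46
  [8.25→11.25]: (12.81+9.59)/2 × 3 = 33.6
  Sum = 195.7325 mcg/mL·h

AUC = 196 mcg/mL·h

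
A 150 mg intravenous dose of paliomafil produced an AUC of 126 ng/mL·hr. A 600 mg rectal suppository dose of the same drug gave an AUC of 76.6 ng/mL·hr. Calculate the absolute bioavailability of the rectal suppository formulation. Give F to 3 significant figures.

F = 0.152

F = (AUC_ev / D_ev) / (AUC_iv / D_iv)
  = (76.6/600) / (126/150)
  = 0.127667 / 0.84 = 0.1520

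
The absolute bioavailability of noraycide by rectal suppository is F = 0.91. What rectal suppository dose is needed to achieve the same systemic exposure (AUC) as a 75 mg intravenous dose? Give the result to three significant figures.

For equal systemic exposure: F × D_ev = D_iv
D_ev = D_iv / F = 75 / 0.91 = 82.4176 mg

D_rectal = 82.4 mg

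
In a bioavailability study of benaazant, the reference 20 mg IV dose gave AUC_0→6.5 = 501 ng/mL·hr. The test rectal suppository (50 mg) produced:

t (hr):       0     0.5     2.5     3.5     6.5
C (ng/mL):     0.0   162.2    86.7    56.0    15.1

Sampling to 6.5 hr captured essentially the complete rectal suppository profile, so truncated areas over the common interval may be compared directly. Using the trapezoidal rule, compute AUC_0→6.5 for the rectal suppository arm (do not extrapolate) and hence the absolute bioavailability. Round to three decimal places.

F = 0.373

Trapezoidal AUC_0→6.5 (rectal suppository):
  [0→0.5]: (0.0+162.2)/2 × 0.5 = 40.55
  [0.5→2.5]: (162.2+86.7)/2 × 2 = 248.9
  [2.5→3.5]: (86.7+56.0)/2 × 1 = 71.35
  [3.5→6.5]: (56.0+15.1)/2 × 3 = 106.65
  Sum = 467.45 ng/mL·hr
F = (AUC_ev/D_ev)/(AUC_iv/D_iv) = (467.45/50)/(501/20) = 9.349/25.05 = 0.3732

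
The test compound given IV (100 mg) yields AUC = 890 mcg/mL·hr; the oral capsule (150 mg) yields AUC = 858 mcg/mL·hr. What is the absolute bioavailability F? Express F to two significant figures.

F = 0.64

F = (AUC_ev / D_ev) / (AUC_iv / D_iv)
  = (858/150) / (890/100)
  = 5.72 / 8.9 = 0.6427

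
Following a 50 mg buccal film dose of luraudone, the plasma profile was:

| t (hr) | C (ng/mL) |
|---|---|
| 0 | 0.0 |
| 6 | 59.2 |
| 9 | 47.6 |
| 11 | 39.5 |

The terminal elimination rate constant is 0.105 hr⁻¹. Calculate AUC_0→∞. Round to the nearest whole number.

AUC = 801 ng/mL·hr

Trapezoidal AUC_0→11:
  [0→6]: (0.0+59.2)/2 × 6 = 177.6
  [6→9]: (59.2+47.6)/2 × 3 = 160.2
  [9→11]: (47.6+39.5)/2 × 2 = 87.1
  Sum = 424.9 ng/mL·hr
Extrapolated tail: C_last / k_e = 39.5 / 0.105 = 376.190
AUC_0→∞ = 424.9 + 376.190 = 801.09 ng/mL·hr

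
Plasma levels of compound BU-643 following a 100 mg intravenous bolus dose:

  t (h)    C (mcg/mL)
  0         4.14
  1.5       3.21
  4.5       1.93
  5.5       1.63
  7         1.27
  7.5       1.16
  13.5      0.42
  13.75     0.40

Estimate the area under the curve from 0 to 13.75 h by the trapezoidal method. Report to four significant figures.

AUC = 22.63 mcg/mL·h

Trapezoidal AUC_0→13.75:
  [0→1.5]: (4.14+3.21)/2 × 1.5 = 5.5125
  [1.5→4.5]: (3.21+1.93)/2 × 3 = 7.71
  [4.5→5.5]: (1.93+1.63)/2 × 1 = 1.78
  [5.5→7]: (1.63+1.27)/2 × 1.5 = 2.175
  [7→7.5]: (1.27+1.16)/2 × 0.5 = 0.6075
  [7.5→13.5]: (1.16+0.42)/2 × 6 = 4.74
  [13.5→13.75]: (0.42+0.40)/2 × 0.25 = 0.1025
  Sum = 22.6275 mcg/mL·h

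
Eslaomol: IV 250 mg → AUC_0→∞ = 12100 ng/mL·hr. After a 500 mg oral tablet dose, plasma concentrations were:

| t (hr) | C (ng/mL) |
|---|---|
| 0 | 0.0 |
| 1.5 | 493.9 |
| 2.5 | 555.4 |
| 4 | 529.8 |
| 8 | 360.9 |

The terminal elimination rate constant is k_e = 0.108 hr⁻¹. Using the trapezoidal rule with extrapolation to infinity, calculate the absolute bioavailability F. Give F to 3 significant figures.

Trapezoidal AUC_0→8 (oral tablet):
  [0→1.5]: (0.0+493.9)/2 × 1.5 = 370.425
  [1.5→2.5]: (493.9+555.4)/2 × 1 = 524.65
  [2.5→4]: (555.4+529.8)/2 × 1.5 = 813.9
  [4→8]: (529.8+360.9)/2 × 4 = 1781.4
  Sum = 3490.375 ng/mL·hr
Tail: C_last/k_e = 360.9/0.108 = 3341.667
AUC_0→∞ (oral tablet) = 3490.375 + 3341.667 = 6832.042 ng/mL·hr
F = (AUC_ev/D_ev)/(AUC_iv/D_iv) = (6832.042/500)/(12100/250) = 13.664084/48.4 = 0.2823

F = 0.282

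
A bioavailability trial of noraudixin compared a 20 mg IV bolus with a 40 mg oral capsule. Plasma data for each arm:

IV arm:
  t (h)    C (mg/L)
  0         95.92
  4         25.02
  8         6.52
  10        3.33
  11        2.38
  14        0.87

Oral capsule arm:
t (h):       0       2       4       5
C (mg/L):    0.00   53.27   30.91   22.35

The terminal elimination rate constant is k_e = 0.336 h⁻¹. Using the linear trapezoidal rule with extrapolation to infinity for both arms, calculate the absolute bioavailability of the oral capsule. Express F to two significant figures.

F = 0.35

Trapezoidal AUC_0→14 (IV):
  [0→4]: (95.92+25.02)/2 × 4 = 241.88
  [4→8]: (25.02+6.52)/2 × 4 = 63.08
  [8→10]: (6.52+3.33)/2 × 2 = 9.85
  [10→11]: (3.33+2.38)/2 × 1 = 2.855
  [11→14]: (2.38+0.87)/2 × 3 = 4.875
  Sum = 322.54 mg/L·h
IV tail: 0.87/0.336 = 2.589; AUC_iv,0→∞ = 322.54 + 2.589 = 325.129 mg/L·h
Trapezoidal AUC_0→5 (oral capsule):
  [0→2]: (0.00+53.27)/2 × 2 = 53.27
  [2→4]: (53.27+30.91)/2 × 2 = 84.18
  [4→5]: (30.91+22.35)/2 × 1 = 26.63
  Sum = 164.08 mg/L·h
oral capsule tail: 22.35/0.336 = 66.518; AUC_ev,0→∞ = 164.08 + 66.518 = 230.598 mg/L·h
F = (AUC_ev/D_ev)/(AUC_iv/D_iv) = (230.598/40)/(325.129/20) = 5.76495/16.25645 = 0.3546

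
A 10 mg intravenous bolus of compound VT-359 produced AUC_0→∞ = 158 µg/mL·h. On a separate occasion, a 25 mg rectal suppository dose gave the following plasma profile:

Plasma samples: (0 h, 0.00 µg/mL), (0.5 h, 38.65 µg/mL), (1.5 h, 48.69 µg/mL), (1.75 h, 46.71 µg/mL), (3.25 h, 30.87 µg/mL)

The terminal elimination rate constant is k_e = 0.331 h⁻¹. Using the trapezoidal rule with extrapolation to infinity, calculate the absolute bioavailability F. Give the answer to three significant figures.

F = 0.549

Trapezoidal AUC_0→3.25 (rectal suppository):
  [0→0.5]: (0.00+38.65)/2 × 0.5 = 9.6625
  [0.5→1.5]: (38.65+48.69)/2 × 1 = 43.67
  [1.5→1.75]: (48.69+46.71)/2 × 0.25 = 11.925
  [1.75→3.25]: (46.71+30.87)/2 × 1.5 = 58.185
  Sum = 123.4425 µg/mL·h
Tail: C_last/k_e = 30.87/0.331 = 93.263
AUC_0→∞ (rectal suppository) = 123.4425 + 93.263 = 216.7055 µg/mL·h
F = (AUC_ev/D_ev)/(AUC_iv/D_iv) = (216.7055/25)/(158/10) = 8.66822/15.8 = 0.5486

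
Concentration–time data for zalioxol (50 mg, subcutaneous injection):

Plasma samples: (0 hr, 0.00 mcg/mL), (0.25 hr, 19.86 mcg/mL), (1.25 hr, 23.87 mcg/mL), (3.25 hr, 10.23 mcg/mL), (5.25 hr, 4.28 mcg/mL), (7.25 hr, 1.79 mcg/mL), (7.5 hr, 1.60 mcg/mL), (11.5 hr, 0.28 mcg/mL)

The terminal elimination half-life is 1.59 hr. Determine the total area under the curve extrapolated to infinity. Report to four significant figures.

Trapezoidal AUC_0→11.5:
  [0→0.25]: (0.00+19.86)/2 × 0.25 = 2.4825
  [0.25→1.25]: (19.86+23.87)/2 × 1 = 21.865
  [1.25→3.25]: (23.87+10.23)/2 × 2 = 34.1
  [3.25→5.25]: (10.23+4.28)/2 × 2 = 14.51
  [5.25→7.25]: (4.28+1.79)/2 × 2 = 6.07
  [7.25→7.5]: (1.79+1.60)/2 × 0.25 = 0.42375
  [7.5→11.5]: (1.60+0.28)/2 × 4 = 3.76
  Sum = 83.21125 mcg/mL·hr
k_e = ln2 / t½ = 0.693147 / 1.59 = 0.4359 hr^-1
Extrapolated tail: C_last / k_e = 0.28 / 0.4359 = 0.642
AUC_0→∞ = 83.21125 + 0.642 = 83.85325 mcg/mL·hr

AUC = 83.85 mcg/mL·hr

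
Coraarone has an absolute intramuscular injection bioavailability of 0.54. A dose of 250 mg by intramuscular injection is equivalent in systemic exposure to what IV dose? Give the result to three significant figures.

Systemic exposure from an extravascular dose = F × D_ev, so the equivalent IV dose is F × D_ev.
D_iv = F × D_ev = 0.54 × 250 = 135 mg

D_iv = 135 mg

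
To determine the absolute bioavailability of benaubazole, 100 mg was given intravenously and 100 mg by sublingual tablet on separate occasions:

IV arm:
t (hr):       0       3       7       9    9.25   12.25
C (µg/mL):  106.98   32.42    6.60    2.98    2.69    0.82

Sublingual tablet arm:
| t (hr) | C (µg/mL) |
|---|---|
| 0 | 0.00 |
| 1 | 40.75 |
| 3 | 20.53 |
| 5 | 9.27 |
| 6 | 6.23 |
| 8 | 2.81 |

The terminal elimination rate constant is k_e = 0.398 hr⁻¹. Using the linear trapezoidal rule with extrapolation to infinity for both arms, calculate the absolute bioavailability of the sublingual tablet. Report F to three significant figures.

Trapezoidal AUC_0→12.25 (IV):
  [0→3]: (106.98+32.42)/2 × 3 = 209.1
  [3→7]: (32.42+6.60)/2 × 4 = 78.04
  [7→9]: (6.60+2.98)/2 × 2 = 9.58
  [9→9.25]: (2.98+2.69)/2 × 0.25 = 0.70875
  [9.25→12.25]: (2.69+0.82)/2 × 3 = 5.265
  Sum = 302.69375 µg/mL·hr
IV tail: 0.82/0.398 = 2.060; AUC_iv,0→∞ = 302.69375 + 2.060 = 304.75375 µg/mL·hr
Trapezoidal AUC_0→8 (sublingual tablet):
  [0→1]: (0.00+40.75)/2 × 1 = 20.375
  [1→3]: (40.75+20.53)/2 × 2 = 61.28
  [3→5]: (20.53+9.27)/2 × 2 = 29.8
  [5→6]: (9.27+6.23)/2 × 1 = 7.75
  [6→8]: (6.23+2.81)/2 × 2 = 9.04
  Sum = 128.245 µg/mL·hr
sublingual tablet tail: 2.81/0.398 = 7.060; AUC_ev,0→∞ = 128.245 + 7.060 = 135.305 µg/mL·hr
F = (AUC_ev/D_ev)/(AUC_iv/D_iv) = (135.305/100)/(304.75375/100) = 1.35305/3.0475375 = 0.4440

F = 0.444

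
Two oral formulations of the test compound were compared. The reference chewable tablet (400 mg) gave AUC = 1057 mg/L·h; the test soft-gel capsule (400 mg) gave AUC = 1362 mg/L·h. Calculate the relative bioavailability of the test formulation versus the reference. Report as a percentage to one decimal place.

F_rel = (AUC_test/D_test) / (AUC_ref/D_ref)
      = (1362/400) / (1057/400)
      = 3.405 / 2.6425 = 1.2886 = 128.86%

F_rel = 128.9%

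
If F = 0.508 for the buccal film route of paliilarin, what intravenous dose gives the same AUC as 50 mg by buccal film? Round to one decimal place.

Systemic exposure from an extravascular dose = F × D_ev, so the equivalent IV dose is F × D_ev.
D_iv = F × D_ev = 0.508 × 50 = 25.4 mg

D_iv = 25.4 mg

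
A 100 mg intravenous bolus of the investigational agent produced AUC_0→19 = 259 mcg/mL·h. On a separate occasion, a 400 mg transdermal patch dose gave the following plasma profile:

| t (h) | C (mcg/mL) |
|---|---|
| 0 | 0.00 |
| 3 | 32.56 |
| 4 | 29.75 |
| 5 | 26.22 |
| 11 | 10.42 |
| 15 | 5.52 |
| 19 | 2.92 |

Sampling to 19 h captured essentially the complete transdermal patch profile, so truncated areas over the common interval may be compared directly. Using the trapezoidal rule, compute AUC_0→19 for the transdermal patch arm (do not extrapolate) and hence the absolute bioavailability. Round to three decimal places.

F = 0.257

Trapezoidal AUC_0→19 (transdermal patch):
  [0→3]: (0.00+32.56)/2 × 3 = 48.84
  [3→4]: (32.56+29.75)/2 × 1 = 31.155
  [4→5]: (29.75+26.22)/2 × 1 = 27.985
  [5→11]: (26.22+10.42)/2 × 6 = 109.92
  [11→15]: (10.42+5.52)/2 × 4 = 31.88
  [15→19]: (5.52+2.92)/2 × 4 = 16.88
  Sum = 266.66 mcg/mL·h
F = (AUC_ev/D_ev)/(AUC_iv/D_iv) = (266.66/400)/(259/100) = 0.66665/2.59 = 0.2574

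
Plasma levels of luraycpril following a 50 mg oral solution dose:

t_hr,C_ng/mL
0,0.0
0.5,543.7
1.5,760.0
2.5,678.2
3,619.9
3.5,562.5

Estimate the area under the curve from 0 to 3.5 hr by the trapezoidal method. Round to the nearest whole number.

Trapezoidal AUC_0→3.5:
  [0→0.5]: (0.0+543.7)/2 × 0.5 = 135.925
  [0.5→1.5]: (543.7+760.0)/2 × 1 = 651.85
  [1.5→2.5]: (760.0+678.2)/2 × 1 = 719.1
  [2.5→3]: (678.2+619.9)/2 × 0.5 = 324.525
  [3→3.5]: (619.9+562.5)/2 × 0.5 = 295.6
  Sum = 2127.0 ng/mL·hr

AUC = 2127 ng/mL·hr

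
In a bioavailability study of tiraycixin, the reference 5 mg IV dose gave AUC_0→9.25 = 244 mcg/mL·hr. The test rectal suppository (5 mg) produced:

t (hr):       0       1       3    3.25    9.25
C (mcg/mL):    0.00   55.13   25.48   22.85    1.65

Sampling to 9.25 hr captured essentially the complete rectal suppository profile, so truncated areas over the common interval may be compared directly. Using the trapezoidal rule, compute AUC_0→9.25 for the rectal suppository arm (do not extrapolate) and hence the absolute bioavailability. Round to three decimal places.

Trapezoidal AUC_0→9.25 (rectal suppository):
  [0→1]: (0.00+55.13)/2 × 1 = 27.565
  [1→3]: (55.13+25.48)/2 × 2 = 80.61
  [3→3.25]: (25.48+22.85)/2 × 0.25 = 6.04125
  [3.25→9.25]: (22.85+1.65)/2 × 6 = 73.5
  Sum = 187.71625 mcg/mL·hr
F = (AUC_ev/D_ev)/(AUC_iv/D_iv) = (187.71625/5)/(244/5) = 37.54325/48.8 = 0.7693

F = 0.769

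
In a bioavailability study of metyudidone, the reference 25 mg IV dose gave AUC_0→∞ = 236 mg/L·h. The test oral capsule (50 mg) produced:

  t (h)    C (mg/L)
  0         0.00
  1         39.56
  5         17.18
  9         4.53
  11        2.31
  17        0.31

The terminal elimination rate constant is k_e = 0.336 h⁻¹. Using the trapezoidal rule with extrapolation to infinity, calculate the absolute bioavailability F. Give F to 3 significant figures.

Trapezoidal AUC_0→17 (oral capsule):
  [0→1]: (0.00+39.56)/2 × 1 = 19.78
  [1→5]: (39.56+17.18)/2 × 4 = 113.48
  [5→9]: (17.18+4.53)/2 × 4 = 43.42
  [9→11]: (4.53+2.31)/2 × 2 = 6.84
  [11→17]: (2.31+0.31)/2 × 6 = 7.86
  Sum = 191.38 mg/L·h
Tail: C_last/k_e = 0.31/0.336 = 0.923
AUC_0→∞ (oral capsule) = 191.38 + 0.923 = 192.303 mg/L·h
F = (AUC_ev/D_ev)/(AUC_iv/D_iv) = (192.303/50)/(236/25) = 3.84606/9.44 = 0.4074

F = 0.407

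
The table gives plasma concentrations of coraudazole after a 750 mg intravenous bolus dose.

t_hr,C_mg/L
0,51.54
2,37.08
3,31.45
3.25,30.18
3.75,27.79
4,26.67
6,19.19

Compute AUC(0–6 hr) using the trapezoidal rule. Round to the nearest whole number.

Trapezoidal AUC_0→6:
  [0→2]: (51.54+37.08)/2 × 2 = 88.62
  [2→3]: (37.08+31.45)/2 × 1 = 34.265
  [3→3.25]: (31.45+30.18)/2 × 0.25 = 7.70375
  [3.25→3.75]: (30.18+27.79)/2 × 0.5 = 14.4925
  [3.75→4]: (27.79+26.67)/2 × 0.25 = 6.8075
  [4→6]: (26.67+19.19)/2 × 2 = 45.86
  Sum = 197.74875 mg/L·hr

AUC = 198 mg/L·hr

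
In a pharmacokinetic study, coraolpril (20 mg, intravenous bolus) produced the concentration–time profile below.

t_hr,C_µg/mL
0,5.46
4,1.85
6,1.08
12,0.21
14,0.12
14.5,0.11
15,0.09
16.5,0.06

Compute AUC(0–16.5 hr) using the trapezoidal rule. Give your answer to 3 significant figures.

AUC = 22.0 µg/mL·hr

Trapezoidal AUC_0→16.5:
  [0→4]: (5.46+1.85)/2 × 4 = 14.62
  [4→6]: (1.85+1.08)/2 × 2 = 2.93
  [6→12]: (1.08+0.21)/2 × 6 = 3.87
  [12→14]: (0.21+0.12)/2 × 2 = 0.33
  [14→14.5]: (0.12+0.11)/2 × 0.5 = 0.0575
  [14.5→15]: (0.11+0.09)/2 × 0.5 = 0.05
  [15→16.5]: (0.09+0.06)/2 × 1.5 = 0.1125
  Sum = 21.97 µg/mL·hr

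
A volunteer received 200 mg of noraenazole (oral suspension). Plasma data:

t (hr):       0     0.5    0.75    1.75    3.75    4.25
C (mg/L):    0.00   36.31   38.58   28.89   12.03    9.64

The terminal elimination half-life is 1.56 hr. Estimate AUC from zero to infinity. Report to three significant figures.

AUC = 120 mg/L·hr

Trapezoidal AUC_0→4.25:
  [0→0.5]: (0.00+36.31)/2 × 0.5 = 9.0775
  [0.5→0.75]: (36.31+38.58)/2 × 0.25 = 9.36125
  [0.75→1.75]: (38.58+28.89)/2 × 1 = 33.735
  [1.75→3.75]: (28.89+12.03)/2 × 2 = 40.92
  [3.75→4.25]: (12.03+9.64)/2 × 0.5 = 5.4175
  Sum = 98.51125 mg/L·hr
k_e = ln2 / t½ = 0.693147 / 1.56 = 0.4443 hr^-1
Extrapolated tail: C_last / k_e = 9.64 / 0.4443 = 21.697
AUC_0→∞ = 98.51125 + 21.697 = 120.20825 mg/L·hr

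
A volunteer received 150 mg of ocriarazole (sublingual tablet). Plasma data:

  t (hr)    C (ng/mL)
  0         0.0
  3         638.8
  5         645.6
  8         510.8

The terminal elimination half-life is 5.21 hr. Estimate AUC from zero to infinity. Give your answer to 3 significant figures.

Trapezoidal AUC_0→8:
  [0→3]: (0.0+638.8)/2 × 3 = 958.2
  [3→5]: (638.8+645.6)/2 × 2 = 1284.4
  [5→8]: (645.6+510.8)/2 × 3 = 1734.6
  Sum = 3977.2 ng/mL·hr
k_e = ln2 / t½ = 0.693147 / 5.21 = 0.1330 hr^-1
Extrapolated tail: C_last / k_e = 510.8 / 0.133 = 3840.602
AUC_0→∞ = 3977.2 + 3840.602 = 7817.802 ng/mL·hr

AUC = 7820 ng/mL·hr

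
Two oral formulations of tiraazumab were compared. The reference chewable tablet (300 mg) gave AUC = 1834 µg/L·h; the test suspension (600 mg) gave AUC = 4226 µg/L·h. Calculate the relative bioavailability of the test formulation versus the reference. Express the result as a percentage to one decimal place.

F_rel = 115.2%

F_rel = (AUC_test/D_test) / (AUC_ref/D_ref)
      = (4226/600) / (1834/300)
      = 7.04333 / 6.11333 = 1.1521 = 115.21%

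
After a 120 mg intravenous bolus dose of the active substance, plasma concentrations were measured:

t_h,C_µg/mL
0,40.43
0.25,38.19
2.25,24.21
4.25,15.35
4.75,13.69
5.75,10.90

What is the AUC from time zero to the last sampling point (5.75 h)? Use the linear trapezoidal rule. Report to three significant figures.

AUC = 131 µg/mL·h

Trapezoidal AUC_0→5.75:
  [0→0.25]: (40.43+38.19)/2 × 0.25 = 9.8275
  [0.25→2.25]: (38.19+24.21)/2 × 2 = 62.4
  [2.25→4.25]: (24.21+15.35)/2 × 2 = 39.56
  [4.25→4.75]: (15.35+13.69)/2 × 0.5 = 7.26
  [4.75→5.75]: (13.69+10.90)/2 × 1 = 12.295
  Sum = 131.3425 µg/mL·h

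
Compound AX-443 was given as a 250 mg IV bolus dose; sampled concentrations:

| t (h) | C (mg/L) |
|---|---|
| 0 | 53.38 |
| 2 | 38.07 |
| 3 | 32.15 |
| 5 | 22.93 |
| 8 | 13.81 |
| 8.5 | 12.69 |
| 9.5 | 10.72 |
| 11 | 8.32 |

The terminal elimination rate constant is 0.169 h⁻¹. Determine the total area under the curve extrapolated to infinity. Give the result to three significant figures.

AUC = 319 mg/L·h

Trapezoidal AUC_0→11:
  [0→2]: (53.38+38.07)/2 × 2 = 91.45
  [2→3]: (38.07+32.15)/2 × 1 = 35.11
  [3→5]: (32.15+22.93)/2 × 2 = 55.08
  [5→8]: (22.93+13.81)/2 × 3 = 55.11
  [8→8.5]: (13.81+12.69)/2 × 0.5 = 6.625
  [8.5→9.5]: (12.69+10.72)/2 × 1 = 11.705
  [9.5→11]: (10.72+8.32)/2 × 1.5 = 14.28
  Sum = 269.36 mg/L·h
Extrapolated tail: C_last / k_e = 8.32 / 0.169 = 49.231
AUC_0→∞ = 269.36 + 49.231 = 318.591 mg/L·h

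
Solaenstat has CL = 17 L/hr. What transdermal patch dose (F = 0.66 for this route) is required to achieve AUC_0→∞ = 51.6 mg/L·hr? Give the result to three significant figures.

Dose = 1330 mg

Dose = CL × AUC_0→∞ / F
     = 17 × 51.6 / 0.66 = 1329.09 mg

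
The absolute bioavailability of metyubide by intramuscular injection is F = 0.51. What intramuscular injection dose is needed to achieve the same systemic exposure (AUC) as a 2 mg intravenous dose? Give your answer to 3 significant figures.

For equal systemic exposure: F × D_ev = D_iv
D_ev = D_iv / F = 2 / 0.51 = 3.92157 mg

D_intramuscular = 3.92 mg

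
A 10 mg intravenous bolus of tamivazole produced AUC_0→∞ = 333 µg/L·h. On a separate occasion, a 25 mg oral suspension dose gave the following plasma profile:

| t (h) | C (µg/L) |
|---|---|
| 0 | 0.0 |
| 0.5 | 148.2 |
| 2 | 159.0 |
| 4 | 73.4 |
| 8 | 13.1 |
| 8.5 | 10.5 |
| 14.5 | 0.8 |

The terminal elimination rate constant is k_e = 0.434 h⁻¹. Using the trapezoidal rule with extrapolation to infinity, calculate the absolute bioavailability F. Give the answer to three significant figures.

Trapezoidal AUC_0→14.5 (oral suspension):
  [0→0.5]: (0.0+148.2)/2 × 0.5 = 37.05
  [0.5→2]: (148.2+159.0)/2 × 1.5 = 230.4
  [2→4]: (159.0+73.4)/2 × 2 = 232.4
  [4→8]: (73.4+13.1)/2 × 4 = 173.0
  [8→8.5]: (13.1+10.5)/2 × 0.5 = 5.9
  [8.5→14.5]: (10.5+0.8)/2 × 6 = 33.9
  Sum = 712.65 µg/L·h
Tail: C_last/k_e = 0.8/0.434 = 1.843
AUC_0→∞ (oral suspension) = 712.65 + 1.843 = 714.493 µg/L·h
F = (AUC_ev/D_ev)/(AUC_iv/D_iv) = (714.493/25)/(333/10) = 28.57972/33.3 = 0.8582

F = 0.858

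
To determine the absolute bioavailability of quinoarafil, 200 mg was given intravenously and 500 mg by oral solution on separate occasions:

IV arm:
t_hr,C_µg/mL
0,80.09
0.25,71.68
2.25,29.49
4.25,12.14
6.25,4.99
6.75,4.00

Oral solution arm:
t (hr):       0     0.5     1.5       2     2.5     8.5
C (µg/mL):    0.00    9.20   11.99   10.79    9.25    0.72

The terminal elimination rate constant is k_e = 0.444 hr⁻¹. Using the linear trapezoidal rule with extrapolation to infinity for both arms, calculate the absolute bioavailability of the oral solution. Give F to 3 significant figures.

F = 0.116

Trapezoidal AUC_0→6.75 (IV):
  [0→0.25]: (80.09+71.68)/2 × 0.25 = 18.97125
  [0.25→2.25]: (71.68+29.49)/2 × 2 = 101.17
  [2.25→4.25]: (29.49+12.14)/2 × 2 = 41.63
  [4.25→6.25]: (12.14+4.99)/2 × 2 = 17.13
  [6.25→6.75]: (4.99+4.00)/2 × 0.5 = 2.2475
  Sum = 181.14875 µg/mL·hr
IV tail: 4.00/0.444 = 9.009; AUC_iv,0→∞ = 181.14875 + 9.009 = 190.15775 µg/mL·hr
Trapezoidal AUC_0→8.5 (oral solution):
  [0→0.5]: (0.00+9.20)/2 × 0.5 = 2.3
  [0.5→1.5]: (9.20+11.99)/2 × 1 = 10.595
  [1.5→2]: (11.99+10.79)/2 × 0.5 = 5.695
  [2→2.5]: (10.79+9.25)/2 × 0.5 = 5.01
  [2.5→8.5]: (9.25+0.72)/2 × 6 = 29.91
  Sum = 53.51 µg/mL·hr
oral solution tail: 0.72/0.444 = 1.622; AUC_ev,0→∞ = 53.51 + 1.622 = 55.132 µg/mL·hr
F = (AUC_ev/D_ev)/(AUC_iv/D_iv) = (55.132/500)/(190.15775/200) = 0.110264/0.95078875 = 0.1160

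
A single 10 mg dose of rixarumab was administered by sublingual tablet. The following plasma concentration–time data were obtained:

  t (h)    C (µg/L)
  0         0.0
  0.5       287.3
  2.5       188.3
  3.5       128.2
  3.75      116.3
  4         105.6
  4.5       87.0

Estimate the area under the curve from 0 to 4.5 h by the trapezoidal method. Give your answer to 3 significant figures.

AUC = 812 µg/L·h

Trapezoidal AUC_0→4.5:
  [0→0.5]: (0.0+287.3)/2 × 0.5 = 71.825
  [0.5→2.5]: (287.3+188.3)/2 × 2 = 475.6
  [2.5→3.5]: (188.3+128.2)/2 × 1 = 158.25
  [3.5→3.75]: (128.2+116.3)/2 × 0.25 = 30.5625
  [3.75→4]: (116.3+105.6)/2 × 0.25 = 27.7375
  [4→4.5]: (105.6+87.0)/2 × 0.5 = 48.15
  Sum = 812.125 µg/L·h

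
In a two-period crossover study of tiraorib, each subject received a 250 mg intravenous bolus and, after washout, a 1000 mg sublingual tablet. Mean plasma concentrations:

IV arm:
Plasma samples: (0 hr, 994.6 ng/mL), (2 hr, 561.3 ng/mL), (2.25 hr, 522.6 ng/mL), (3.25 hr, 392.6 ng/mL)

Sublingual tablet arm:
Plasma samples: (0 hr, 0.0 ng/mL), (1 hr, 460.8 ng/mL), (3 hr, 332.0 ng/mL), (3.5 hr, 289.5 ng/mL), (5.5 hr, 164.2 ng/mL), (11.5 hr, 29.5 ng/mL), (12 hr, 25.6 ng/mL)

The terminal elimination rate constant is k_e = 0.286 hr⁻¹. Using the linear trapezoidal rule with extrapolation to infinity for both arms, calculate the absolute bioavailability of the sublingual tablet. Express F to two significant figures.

F = 0.16

Trapezoidal AUC_0→3.25 (IV):
  [0→2]: (994.6+561.3)/2 × 2 = 1555.9
  [2→2.25]: (561.3+522.6)/2 × 0.25 = 135.4875
  [2.25→3.25]: (522.6+392.6)/2 × 1 = 457.6
  Sum = 2148.9875 ng/mL·hr
IV tail: 392.6/0.286 = 1372.727; AUC_iv,0→∞ = 2148.9875 + 1372.727 = 3521.7145 ng/mL·hr
Trapezoidal AUC_0→12 (sublingual tablet):
  [0→1]: (0.0+460.8)/2 × 1 = 230.4
  [1→3]: (460.8+332.0)/2 × 2 = 792.8
  [3→3.5]: (332.0+289.5)/2 × 0.5 = 155.375
  [3.5→5.5]: (289.5+164.2)/2 × 2 = 453.7
  [5.5→11.5]: (164.2+29.5)/2 × 6 = 581.1
  [11.5→12]: (29.5+25.6)/2 × 0.5 = 13.775
  Sum = 2227.15 ng/mL·hr
sublingual tablet tail: 25.6/0.286 = 89.510; AUC_ev,0→∞ = 2227.15 + 89.510 = 2316.66 ng/mL·hr
F = (AUC_ev/D_ev)/(AUC_iv/D_iv) = (2316.66/1000)/(3521.7145/250) = 2.31666/14.086858 = 0.1645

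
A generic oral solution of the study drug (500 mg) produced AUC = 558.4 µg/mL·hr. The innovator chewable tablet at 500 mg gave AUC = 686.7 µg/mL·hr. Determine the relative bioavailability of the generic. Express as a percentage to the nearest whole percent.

F_rel = 81%

F_rel = (AUC_test/D_test) / (AUC_ref/D_ref)
      = (558.4/500) / (686.7/500)
      = 1.1168 / 1.3734 = 0.8132 = 81.32%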